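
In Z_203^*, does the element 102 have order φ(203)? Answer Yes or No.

No

203 = 7 · 29 is a product of two distinct odd primes, so (Z/203Z)^× ≅ (Z/7Z)^× × (Z/29Z)^× is not cyclic.
No primitive root modulo 203 exists; in particular 102 is not one.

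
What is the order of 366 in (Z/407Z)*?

ord(366) | φ(407) = φ(11·37) = (11−1)·(37−1) = 10·36 = 360 = 2^3 · 3^2 · 5.
Divisors of 360: 1, 2, 3, 4, 5, 6, 8, 9, 10, 12, 15, 18, 20, 24, 30, 36, 40, 45, 60, 72, 90, 120, 180, 360.
Check 366^d mod 407 for each divisor in increasing order:
366^1 ≡ 366 (mod 407)
366^2 ≡ 53 (mod 407)
366^3 ≡ 269 (mod 407)
366^4 ≡ 367 (mod 407)
366^5 ≡ 12 (mod 407)
366^6 ≡ 322 (mod 407)
366^8 ≡ 379 (mod 407)
366^9 ≡ 334 (mod 407)
366^10 ≡ 144 (mod 407)
366^12 ≡ 306 (mod 407)
366^15 ≡ 100 (mod 407)
366^18 ≡ 38 (mod 407)
366^20 ≡ 386 (mod 407)
366^24 ≡ 26 (mod 407)
366^30 ≡ 232 (mod 407)
366^36 ≡ 223 (mod 407)
366^40 ≡ 34 (mod 407)
366^45 ≡ 1 (mod 407) ✓
So ord_407(366) = 45.

45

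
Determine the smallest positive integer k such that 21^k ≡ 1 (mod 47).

23

The order of 21 must divide φ(47) = 47 − 1 = 46 = 2 · 23.
Divisors of 46: 1, 2, 23, 46.
Evaluate successive powers at the divisors of 46:
21^1 ≡ 21 (mod 47)
21^2 ≡ 18 (mod 47)
21^23 ≡ 1 (mod 47) ✓
Hence ord(21) = 23.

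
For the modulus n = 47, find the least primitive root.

φ(47) = 47 − 1 = 46 = 2 · 23.
g is a primitive root iff g^(46/q) ≢ 1 (mod 47) for each prime q ∈ {2, 23}.
g = 2: 2^23 ≡ 1 — hits 1, so not a primitive root.
g = 3: 3^23 ≡ 1 — hits 1, so not a primitive root.
g = 4: 4^23 ≡ 1 — hits 1, so not a primitive root.
g = 5: 5^23 ≡ 46; 5^2 ≡ 25 — none is 1, so 5 is a primitive root.
Hence the least primitive root of 47 is 5.

5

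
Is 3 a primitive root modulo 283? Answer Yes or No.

Yes

φ(283) = 283 − 1 = 282 = 2 · 3 · 47.
An element g generates (Z/283Z)^× iff g^(282/q) ≢ 1 (mod 283) for each prime q ∈ {2, 3, 47}.
3^141 ≡ 282 (mod 283)  [q = 2: ≢ 1 ✓]
3^94 ≡ 238 (mod 283)  [q = 3: ≢ 1 ✓]
3^6 ≡ 163 (mod 283)  [q = 47: ≢ 1 ✓]
Every test exponent gives a nontrivial residue, hence 3 generates the full group.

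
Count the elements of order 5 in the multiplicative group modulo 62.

φ(62) = φ(2)·φ(31) = 1·30 = 30 = 2 · 3 · 5.
In a cyclic group of order 30, there are φ(d) elements of order d for each divisor d of 30, and zero for non-divisors.
5 | 30, and φ(5) = 5 − 1 = 4.

4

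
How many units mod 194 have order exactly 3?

φ(194) = φ(2)·φ(97) = 1·96 = 96 = 2^5 · 3.
(Z/194Z)^× is cyclic (|G| = 96); a cyclic group of order m has exactly φ(d) elements of each order d | m, and none otherwise.
3 | 96, and φ(3) = 3 − 1 = 2.

2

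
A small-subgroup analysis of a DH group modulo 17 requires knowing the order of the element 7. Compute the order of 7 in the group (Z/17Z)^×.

16

ord(7) | φ(17) = 17 − 1 = 16 = 2^4.
Divisors of 16: 1, 2, 4, 8, 16.
Compute 7^d (mod 17) for the divisors d until we hit 1:
7^1 ≡ 7 (mod 17)
7^2 ≡ 15 (mod 17)
7^4 ≡ 4 (mod 17)
7^8 ≡ 16 (mod 17)
7^16 ≡ 1 (mod 17) ✓
Therefore the multiplicative order of 7 modulo 17 is 16.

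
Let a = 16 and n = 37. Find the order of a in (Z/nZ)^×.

9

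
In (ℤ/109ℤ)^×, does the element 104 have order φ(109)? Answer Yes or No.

No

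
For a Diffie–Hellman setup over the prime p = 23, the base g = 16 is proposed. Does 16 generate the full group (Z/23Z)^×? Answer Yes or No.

φ(23) = 23 − 1 = 22 = 2 · 11.
It suffices to check that the order of 16 is not a proper divisor of 22: compute 16^(22/q) for q ∈ {2, 11}.
16^11 ≡ 1 (mod 23)  [q = 2: ≡ 1 ✗]
16^2 ≡ 3 (mod 23)  [q = 11: ≢ 1 ✓]
Since 16^11 ≡ 1, the order of 16 divides 11 < 22, so 16 is not a primitive root.

No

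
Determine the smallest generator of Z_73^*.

5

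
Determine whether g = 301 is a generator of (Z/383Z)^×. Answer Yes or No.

No

φ(383) = 383 − 1 = 382 = 2 · 191.
301 is a primitive root mod 383 iff 301^(φ(383)/q) ≢ 1 for every prime q | φ(383), i.e. q ∈ {2, 191}.
301^191 ≡ 1 (mod 383)  [q = 2: ≡ 1 ✗]
301^2 ≡ 213 (mod 383)  [q = 191: ≢ 1 ✓]
301^191 ≡ 1 shows ord(301) | 191, strictly less than φ(383); not a primitive root.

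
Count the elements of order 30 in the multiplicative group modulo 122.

φ(122) = φ(2)·φ(61) = 1·60 = 60 = 2^2 · 3 · 5.
(Z/122Z)^× is cyclic (|G| = 60); a cyclic group of order m has exactly φ(d) elements of each order d | m, and none otherwise.
30 = 2 · 3 · 5 divides 60, and φ(30) = 8.

8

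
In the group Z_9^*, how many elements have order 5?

0

φ(9) = φ(3^2) = 3·(3−1) = 6 = 2 · 3.
Since (Z/9Z)^× is cyclic of order 6, the number of elements of order d is φ(d) when d | 6 and 0 otherwise.
Here 6 is not a multiple of 5, so there are no elements of order 5.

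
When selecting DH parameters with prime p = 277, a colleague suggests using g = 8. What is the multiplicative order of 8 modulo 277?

92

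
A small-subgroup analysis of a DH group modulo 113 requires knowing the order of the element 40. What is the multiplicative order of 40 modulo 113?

16

By Lagrange's theorem, ord_113(40) divides φ(113) = 113 − 1 = 112 = 2^4 · 7.
Divisors of 112: 1, 2, 4, 7, 8, 14, 16, 28, 56, 112.
Evaluate successive powers at the divisors of 112:
40^1 ≡ 40
40^2 ≡ 18
40^4 ≡ 98
40^7 ≡ 48
40^8 ≡ 112
40^14 ≡ 44
40^16 ≡ 1
Hence ord(40) = 16.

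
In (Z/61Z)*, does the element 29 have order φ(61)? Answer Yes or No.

No

φ(61) = 61 − 1 = 60 = 2^2 · 3 · 5.
It suffices to check that the order of 29 is not a proper divisor of 60: compute 29^(60/q) for q ∈ {2, 3, 5}.
29^30 ≡ 60 (mod 61)  [q = 2: ≢ 1 ✓]
29^20 ≡ 13 (mod 61)  [q = 3: ≢ 1 ✓]
29^12 ≡ 1 (mod 61)  [q = 5: ≡ 1 ✗]
The check at q = 5 fails, so 29 generates a proper subgroup.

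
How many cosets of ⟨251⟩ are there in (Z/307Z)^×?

2

By Lagrange's theorem, ord_307(251) divides φ(307) = 307 − 1 = 306 = 2 · 3^2 · 17.
Divisors of 306: 1, 2, 3, 6, 9, 17, 18, 34, 51, 102, 153, 306.
Check 251^d mod 307 for each divisor in increasing order:
251^1 ≡ 251
251^2 ≡ 66
251^3 ≡ 295
251^6 ≡ 144
251^9 ≡ 114
251^17 ≡ 53
251^18 ≡ 102
251^34 ≡ 46
251^51 ≡ 289
251^102 ≡ 17
251^153 ≡ 1
Thus |⟨251⟩| = ord(251) = 153.
Index = |(Z/307Z)^×| / |⟨251⟩| = 306 / 153 = 2.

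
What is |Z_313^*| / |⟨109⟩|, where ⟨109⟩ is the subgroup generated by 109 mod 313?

Since 109 ∈ (Z/313Z)^×, its order divides φ(313) = 313 − 1 = 312 = 2^3 · 3 · 13.
Divisors of 312: 1, 2, 3, 4, 6, 8, 12, 13, 24, 26, 39, 52, 78, 104, 156, 312.
Compute 109^d (mod 313) for the divisors d until we hit 1:
109^1 ≡ 109 (mod 313)
109^2 ≡ 300 (mod 313)
109^3 ≡ 148 (mod 313)
109^4 ≡ 169 (mod 313)
109^6 ≡ 307 (mod 313)
109^8 ≡ 78 (mod 313)
109^12 ≡ 36 (mod 313)
109^13 ≡ 168 (mod 313)
109^24 ≡ 44 (mod 313)
109^26 ≡ 54 (mod 313)
109^39 ≡ 308 (mod 313)
109^52 ≡ 99 (mod 313)
109^78 ≡ 25 (mod 313)
109^104 ≡ 98 (mod 313)
109^156 ≡ 312 (mod 313)
109^312 ≡ 1 (mod 313) ✓
Thus |⟨109⟩| = ord(109) = 312.
Index = |(Z/313Z)^×| / |⟨109⟩| = 312 / 312 = 1.

1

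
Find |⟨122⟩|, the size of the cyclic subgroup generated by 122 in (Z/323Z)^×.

By Lagrange's theorem, ord_323(122) divides φ(323) = φ(17·19) = (17−1)·(19−1) = 16·18 = 288 = 2^5 · 3^2.
Divisors of 288: 1, 2, 3, 4, 6, 8, 9, 12, 16, 18, 24, 32, 36, 48, 72, 96, 144, 288.
Test each divisor d:
122^1 ≡ 122 (mod 323)
122^2 ≡ 26 (mod 323)
122^3 ≡ 265 (mod 323)
122^4 ≡ 30 (mod 323)
122^6 ≡ 134 (mod 323)
122^8 ≡ 254 (mod 323)
122^9 ≡ 303 (mod 323)
122^12 ≡ 191 (mod 323)
122^16 ≡ 239 (mod 323)
122^18 ≡ 77 (mod 323)
122^24 ≡ 305 (mod 323)
122^32 ≡ 273 (mod 323)
122^36 ≡ 115 (mod 323)
122^48 ≡ 1 (mod 323) ✓
Therefore the multiplicative order of 122 modulo 323 is 48.

48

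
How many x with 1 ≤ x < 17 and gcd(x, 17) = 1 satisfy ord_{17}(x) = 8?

φ(17) = 17 − 1 = 16 = 2^4.
Since (Z/17Z)^× is cyclic of order 16, the number of elements of order d is φ(d) when d | 16 and 0 otherwise.
8 = 2^3 divides 16, and φ(8) = 4.

4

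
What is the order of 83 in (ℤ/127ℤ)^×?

126

ord(83) | φ(127) = 127 − 1 = 126 = 2 · 3^2 · 7.
Divisors of 126: 1, 2, 3, 6, 7, 9, 14, 18, 21, 42, 63, 126.
Compute 83^d (mod 127) for the divisors d until we hit 1:
83^1 ≡ 83 (mod 127)
83^2 ≡ 31 (mod 127)
83^3 ≡ 33 (mod 127)
83^6 ≡ 73 (mod 127)
83^7 ≡ 90 (mod 127)
83^9 ≡ 123 (mod 127)
83^14 ≡ 99 (mod 127)
83^18 ≡ 16 (mod 127)
83^21 ≡ 20 (mod 127)
83^42 ≡ 19 (mod 127)
83^63 ≡ 126 (mod 127)
83^126 ≡ 1 (mod 127) ✓
Hence ord(83) = 126.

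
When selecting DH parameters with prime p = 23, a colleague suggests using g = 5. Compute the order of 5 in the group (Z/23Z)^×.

22

By Lagrange's theorem, ord_23(5) divides φ(23) = 23 − 1 = 22 = 2 · 11.
Divisors of 22: 1, 2, 11, 22.
Test each divisor d:
5^1 ≡ 5 (mod 23)
5^2 ≡ 2 (mod 23)
5^11 ≡ 22 (mod 23)
5^22 ≡ 1 (mod 23) ✓
So ord_23(5) = 22.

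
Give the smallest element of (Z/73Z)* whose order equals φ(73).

φ(73) = 73 − 1 = 72 = 2^3 · 3^2.
g is a primitive root iff g^(72/q) ≢ 1 (mod 73) for each prime q ∈ {2, 3}.
g = 2: 2^36 ≡ 1 — hits 1, so not a primitive root.
g = 3: 3^36 ≡ 1 — hits 1, so not a primitive root.
g = 4: 4^36 ≡ 1 — hits 1, so not a primitive root.
g = 5: 5^36 ≡ 72; 5^24 ≡ 8 — none is 1, so 5 is a primitive root.
Hence the least primitive root of 73 is 5.

5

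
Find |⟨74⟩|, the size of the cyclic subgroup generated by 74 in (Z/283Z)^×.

Since 74 ∈ (Z/283Z)^×, its order divides φ(283) = 283 − 1 = 282 = 2 · 3 · 47.
Divisors of 282: 1, 2, 3, 6, 47, 94, 141, 282.
Compute 74^d (mod 283) for the divisors d until we hit 1:
74^1 ≡ 74 (mod 283)
74^2 ≡ 99 (mod 283)
74^3 ≡ 251 (mod 283)
74^6 ≡ 175 (mod 283)
74^47 ≡ 238 (mod 283)
74^94 ≡ 44 (mod 283)
74^141 ≡ 1 (mod 283) ✓
The smallest such exponent is 141, so the order of 74 is 141.

141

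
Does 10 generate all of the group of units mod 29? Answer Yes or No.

φ(29) = 29 − 1 = 28 = 2^2 · 7.
Test 10^(28/q) mod 29 for each prime factor q of 28:
10^14 ≡ 28 (mod 29)  [q = 2: ≢ 1 ✓]
10^4 ≡ 24 (mod 29)  [q = 7: ≢ 1 ✓]
None equal 1, so ord_29(10) = 28: 10 is a primitive root.

Yes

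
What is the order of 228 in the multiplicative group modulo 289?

272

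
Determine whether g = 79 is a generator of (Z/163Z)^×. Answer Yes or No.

φ(163) = 163 − 1 = 162 = 2 · 3^4.
Test 79^(162/q) mod 163 for each prime factor q of 162:
79^81 ≡ 162 (mod 163)  [q = 2: ≢ 1 ✓]
79^54 ≡ 58 (mod 163)  [q = 3: ≢ 1 ✓]
Every test exponent gives a nontrivial residue, hence 79 generates the full group.

Yes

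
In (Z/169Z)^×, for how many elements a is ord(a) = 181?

φ(169) = φ(13^2) = 13·(13−1) = 156 = 2^2 · 3 · 13.
(Z/169Z)^× is cyclic (|G| = 156); a cyclic group of order m has exactly φ(d) elements of each order d | m, and none otherwise.
Since 181 ∤ 156, the count is 0.

0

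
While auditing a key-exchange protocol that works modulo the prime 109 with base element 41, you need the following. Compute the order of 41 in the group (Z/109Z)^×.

By Lagrange's theorem, ord_109(41) divides φ(109) = 109 − 1 = 108 = 2^2 · 3^3.
Divisors of 108: 1, 2, 3, 4, 6, 9, 12, 18, 27, 36, 54, 108.
Check 41^d mod 109 for each divisor in increasing order:
41^1 ≡ 41
41^2 ≡ 46
41^3 ≡ 33
41^4 ≡ 45
41^6 ≡ 108
41^9 ≡ 76
41^12 ≡ 1
Hence ord(41) = 12.

12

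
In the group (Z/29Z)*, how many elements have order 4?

2

φ(29) = 29 − 1 = 28 = 2^2 · 7.
In a cyclic group of order 28, there are φ(d) elements of order d for each divisor d of 28, and zero for non-divisors.
4 = 2^2 divides 28, and φ(4) = 2.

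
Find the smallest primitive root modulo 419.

φ(419) = 419 − 1 = 418 = 2 · 11 · 19.
Test candidates g = 2, 3, … against the prime factors q ∈ {2, 11, 19} of φ(419): g is a generator iff g^(418/q) ≢ 1 for every such q.
g = 2: 2^209 ≡ 418; 2^38 ≡ 334; 2^22 ≡ 114 — none is 1, so 2 is a primitive root.
Hence the least primitive root of 419 is 2.

2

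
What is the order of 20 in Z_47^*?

46

ord(20) | φ(47) = 47 − 1 = 46 = 2 · 23.
Divisors of 46: 1, 2, 23, 46.
Evaluate successive powers at the divisors of 46:
20^1 ≡ 20
20^2 ≡ 24
20^23 ≡ 46
20^46 ≡ 1
The smallest such exponent is 46, so the order of 20 is 46.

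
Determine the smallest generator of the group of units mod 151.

6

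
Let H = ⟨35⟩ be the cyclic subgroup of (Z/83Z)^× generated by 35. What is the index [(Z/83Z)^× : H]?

1

ord(35) | φ(83) = 83 − 1 = 82 = 2 · 41.
Divisors of 82: 1, 2, 41, 82.
Test each divisor d:
35^1 ≡ 35 (mod 83)
35^2 ≡ 63 (mod 83)
35^41 ≡ 82 (mod 83)
35^82 ≡ 1 (mod 83) ✓
Thus |⟨35⟩| = ord(35) = 82.
Index = |(Z/83Z)^×| / |⟨35⟩| = 82 / 82 = 1.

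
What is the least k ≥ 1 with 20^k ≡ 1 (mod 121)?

55

ord(20) | φ(121) = φ(11^2) = 11·(11−1) = 110 = 2 · 5 · 11.
Divisors of 110: 1, 2, 5, 10, 11, 22, 55, 110.
Check 20^d mod 121 for each divisor in increasing order:
20^1 ≡ 20 (mod 121)
20^2 ≡ 37 (mod 121)
20^5 ≡ 34 (mod 121)
20^10 ≡ 67 (mod 121)
20^11 ≡ 9 (mod 121)
20^22 ≡ 81 (mod 121)
20^55 ≡ 1 (mod 121) ✓
Hence ord(20) = 55.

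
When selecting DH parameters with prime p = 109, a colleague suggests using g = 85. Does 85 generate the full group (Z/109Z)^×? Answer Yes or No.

φ(109) = 109 − 1 = 108 = 2^2 · 3^3.
Test 85^(108/q) mod 109 for each prime factor q of 108:
85^54 ≡ 108 (mod 109)  [q = 2: ≢ 1 ✓]
85^36 ≡ 63 (mod 109)  [q = 3: ≢ 1 ✓]
None equal 1, so ord_109(85) = 108: 85 is a primitive root.

Yes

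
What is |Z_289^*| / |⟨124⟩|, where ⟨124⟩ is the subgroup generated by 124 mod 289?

1

By Lagrange's theorem, ord_289(124) divides φ(289) = φ(17^2) = 17·(17−1) = 272 = 2^4 · 17.
Divisors of 272: 1, 2, 4, 8, 16, 17, 34, 68, 136, 272.
Compute 124^d (mod 289) for the divisors d until we hit 1:
124^1 ≡ 124
124^2 ≡ 59
124^4 ≡ 13
124^8 ≡ 169
124^16 ≡ 239
124^17 ≡ 158
124^34 ≡ 110
124^68 ≡ 251
124^136 ≡ 288
124^272 ≡ 1
The order of 124 is 272, so the subgroup it generates has 272 elements.
The index is φ(289) / ord(124) = 272 / 272 = 1.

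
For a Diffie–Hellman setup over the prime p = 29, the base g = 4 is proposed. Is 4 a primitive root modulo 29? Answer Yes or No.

No

φ(29) = 29 − 1 = 28 = 2^2 · 7.
An element g generates (Z/29Z)^× iff g^(28/q) ≢ 1 (mod 29) for each prime q ∈ {2, 7}.
4^14 ≡ 1 (mod 29)  [q = 2: ≡ 1 ✗]
4^4 ≡ 24 (mod 29)  [q = 7: ≢ 1 ✓]
4^14 ≡ 1 shows ord(4) | 14, strictly less than φ(29); not a primitive root.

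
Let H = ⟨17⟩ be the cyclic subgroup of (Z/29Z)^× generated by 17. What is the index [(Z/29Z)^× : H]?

By Lagrange's theorem, ord_29(17) divides φ(29) = 29 − 1 = 28 = 2^2 · 7.
Divisors of 28: 1, 2, 4, 7, 14, 28.
Check 17^d mod 29 for each divisor in increasing order:
17^1 ≡ 17 (mod 29)
17^2 ≡ 28 (mod 29)
17^4 ≡ 1 (mod 29) ✓
So ord_29(17) = 4, hence |⟨17⟩| = 4.
[(Z/29Z)^× : ⟨17⟩] = 28/4 = 7.

7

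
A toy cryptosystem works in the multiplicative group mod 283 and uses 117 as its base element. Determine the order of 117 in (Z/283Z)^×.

141

The order of 117 must divide φ(283) = 283 − 1 = 282 = 2 · 3 · 47.
Divisors of 282: 1, 2, 3, 6, 47, 94, 141, 282.
Compute 117^d (mod 283) for the divisors d until we hit 1:
117^1 ≡ 117 (mod 283)
117^2 ≡ 105 (mod 283)
117^3 ≡ 116 (mod 283)
117^6 ≡ 155 (mod 283)
117^47 ≡ 44 (mod 283)
117^94 ≡ 238 (mod 283)
117^141 ≡ 1 (mod 283) ✓
So ord_283(117) = 141.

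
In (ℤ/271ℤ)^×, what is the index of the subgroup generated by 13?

15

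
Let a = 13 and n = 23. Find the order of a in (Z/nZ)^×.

11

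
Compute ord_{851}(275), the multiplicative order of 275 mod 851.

The order of 275 must divide φ(851) = φ(23·37) = (23−1)·(37−1) = 22·36 = 792 = 2^3 · 3^2 · 11.
Divisors of 792: 1, 2, 3, 4, 6, 8, 9, 11, 12, 18, 22, 24, 33, 36, 44, 66, 72, 88, 99, 132, 198, 264, 396, 792.
Check 275^d mod 851 for each divisor in increasing order:
275^1 ≡ 275 (mod 851)
275^2 ≡ 737 (mod 851)
275^3 ≡ 137 (mod 851)
275^4 ≡ 231 (mod 851)
275^6 ≡ 47 (mod 851)
275^8 ≡ 599 (mod 851)
275^9 ≡ 482 (mod 851)
275^11 ≡ 367 (mod 851)
275^12 ≡ 507 (mod 851)
275^18 ≡ 1 (mod 851) ✓
The smallest such exponent is 18, so the order of 275 is 18.

18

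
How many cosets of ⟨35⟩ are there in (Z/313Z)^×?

6

ord(35) | φ(313) = 313 − 1 = 312 = 2^3 · 3 · 13.
Divisors of 312: 1, 2, 3, 4, 6, 8, 12, 13, 24, 26, 39, 52, 78, 104, 156, 312.
Test each divisor d:
35^1 ≡ 35 (mod 313)
35^2 ≡ 286 (mod 313)
35^3 ≡ 307 (mod 313)
35^4 ≡ 103 (mod 313)
35^6 ≡ 36 (mod 313)
35^8 ≡ 280 (mod 313)
35^12 ≡ 44 (mod 313)
35^13 ≡ 288 (mod 313)
35^24 ≡ 58 (mod 313)
35^26 ≡ 312 (mod 313)
35^39 ≡ 25 (mod 313)
35^52 ≡ 1 (mod 313) ✓
Thus |⟨35⟩| = ord(35) = 52.
Index = |(Z/313Z)^×| / |⟨35⟩| = 312 / 52 = 6.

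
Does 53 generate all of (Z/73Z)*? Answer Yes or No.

Yes

φ(73) = 73 − 1 = 72 = 2^3 · 3^2.
It suffices to check that the order of 53 is not a proper divisor of 72: compute 53^(72/q) for q ∈ {2, 3}.
53^36 ≡ 72 (mod 73)  [q = 2: ≢ 1 ✓]
53^24 ≡ 64 (mod 73)  [q = 3: ≢ 1 ✓]
None equal 1, so ord_73(53) = 72: 53 is a primitive root.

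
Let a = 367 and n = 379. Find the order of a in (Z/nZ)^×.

ord(367) | φ(379) = 379 − 1 = 378 = 2 · 3^3 · 7.
Divisors of 378: 1, 2, 3, 6, 7, 9, 14, 18, 21, 27, 42, 54, 63, 126, 189, 378.
Evaluate successive powers at the divisors of 378:
367^1 ≡ 367 (mod 379)
367^2 ≡ 144 (mod 379)
367^3 ≡ 167 (mod 379)
367^6 ≡ 222 (mod 379)
367^7 ≡ 368 (mod 379)
367^9 ≡ 311 (mod 379)
367^14 ≡ 121 (mod 379)
367^18 ≡ 76 (mod 379)
367^21 ≡ 185 (mod 379)
367^27 ≡ 138 (mod 379)
367^42 ≡ 115 (mod 379)
367^54 ≡ 94 (mod 379)
367^63 ≡ 51 (mod 379)
367^126 ≡ 327 (mod 379)
367^189 ≡ 1 (mod 379) ✓
Therefore the multiplicative order of 367 modulo 379 is 189.

189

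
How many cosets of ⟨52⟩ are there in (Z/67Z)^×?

3

The order of 52 must divide φ(67) = 67 − 1 = 66 = 2 · 3 · 11.
Divisors of 66: 1, 2, 3, 6, 11, 22, 33, 66.
Test each divisor d:
52^1 ≡ 52 (mod 67)
52^2 ≡ 24 (mod 67)
52^3 ≡ 42 (mod 67)
52^6 ≡ 22 (mod 67)
52^11 ≡ 66 (mod 67)
52^22 ≡ 1 (mod 67) ✓
The order of 52 is 22, so the subgroup it generates has 22 elements.
The index is φ(67) / ord(52) = 66 / 22 = 3.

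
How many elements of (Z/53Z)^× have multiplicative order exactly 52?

φ(53) = 53 − 1 = 52 = 2^2 · 13.
(Z/53Z)^× is cyclic (|G| = 52); a cyclic group of order m has exactly φ(d) elements of each order d | m, and none otherwise.
52 = 2^2 · 13 divides 52, and φ(52) = 24.

24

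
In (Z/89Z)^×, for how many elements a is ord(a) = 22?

10

φ(89) = 89 − 1 = 88 = 2^3 · 11.
Since (Z/89Z)^× is cyclic of order 88, the number of elements of order d is φ(d) when d | 88 and 0 otherwise.
22 = 2 · 11 divides 88, and φ(22) = 10.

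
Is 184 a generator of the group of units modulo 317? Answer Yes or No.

φ(317) = 317 − 1 = 316 = 2^2 · 79.
An element g generates (Z/317Z)^× iff g^(316/q) ≢ 1 (mod 317) for each prime q ∈ {2, 79}.
184^158 ≡ 316 (mod 317)  [q = 2: ≢ 1 ✓]
184^4 ≡ 165 (mod 317)  [q = 79: ≢ 1 ✓]
Every test exponent gives a nontrivial residue, hence 184 generates the full group.

Yes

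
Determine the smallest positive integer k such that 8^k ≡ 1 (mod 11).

10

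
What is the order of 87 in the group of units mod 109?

54

ord(87) | φ(109) = 109 − 1 = 108 = 2^2 · 3^3.
Divisors of 108: 1, 2, 3, 4, 6, 9, 12, 18, 27, 36, 54, 108.
Test each divisor d:
87^1 ≡ 87 (mod 109)
87^2 ≡ 48 (mod 109)
87^3 ≡ 34 (mod 109)
87^4 ≡ 15 (mod 109)
87^6 ≡ 66 (mod 109)
87^9 ≡ 64 (mod 109)
87^12 ≡ 105 (mod 109)
87^18 ≡ 63 (mod 109)
87^27 ≡ 108 (mod 109)
87^36 ≡ 45 (mod 109)
87^54 ≡ 1 (mod 109) ✓
Therefore the multiplicative order of 87 modulo 109 is 54.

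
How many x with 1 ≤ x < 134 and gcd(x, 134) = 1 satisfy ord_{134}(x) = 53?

0

φ(134) = φ(2)·φ(67) = 1·66 = 66 = 2 · 3 · 11.
Since (Z/134Z)^× is cyclic of order 66, the number of elements of order d is φ(d) when d | 66 and 0 otherwise.
53 does not divide 66, so no element of (Z/134Z)^× has order 53.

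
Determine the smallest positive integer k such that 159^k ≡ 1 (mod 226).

112

ord(159) | φ(226) = φ(2)·φ(113) = 1·112 = 112 = 2^4 · 7.
Divisors of 112: 1, 2, 4, 7, 8, 14, 16, 28, 56, 112.
Test each divisor d:
159^1 ≡ 159 (mod 226)
159^2 ≡ 195 (mod 226)
159^4 ≡ 57 (mod 226)
159^7 ≡ 191 (mod 226)
159^8 ≡ 85 (mod 226)
159^14 ≡ 95 (mod 226)
159^16 ≡ 219 (mod 226)
159^28 ≡ 211 (mod 226)
159^56 ≡ 225 (mod 226)
159^112 ≡ 1 (mod 226) ✓
Therefore the multiplicative order of 159 modulo 226 is 112.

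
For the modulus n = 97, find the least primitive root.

5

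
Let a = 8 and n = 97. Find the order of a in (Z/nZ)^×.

16

The order of 8 must divide φ(97) = 97 − 1 = 96 = 2^5 · 3.
Divisors of 96: 1, 2, 3, 4, 6, 8, 12, 16, 24, 32, 48, 96.
Check 8^d mod 97 for each divisor in increasing order:
8^1 ≡ 8
8^2 ≡ 64
8^3 ≡ 27
8^4 ≡ 22
8^6 ≡ 50
8^8 ≡ 96
8^12 ≡ 75
8^16 ≡ 1
The smallest such exponent is 16, so the order of 8 is 16.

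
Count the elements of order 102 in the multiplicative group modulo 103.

32

φ(103) = 103 − 1 = 102 = 2 · 3 · 17.
(Z/103Z)^× is cyclic (|G| = 102); a cyclic group of order m has exactly φ(d) elements of each order d | m, and none otherwise.
102 = 2 · 3 · 17 divides 102, and φ(102) = 32.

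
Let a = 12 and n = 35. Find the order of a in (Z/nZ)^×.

The order of 12 must divide φ(35) = φ(5·7) = (5−1)·(7−1) = 4·6 = 24 = 2^3 · 3.
Divisors of 24: 1, 2, 3, 4, 6, 8, 12, 24.
Evaluate successive powers at the divisors of 24:
12^1 ≡ 12 (mod 35)
12^2 ≡ 4 (mod 35)
12^3 ≡ 13 (mod 35)
12^4 ≡ 16 (mod 35)
12^6 ≡ 29 (mod 35)
12^8 ≡ 11 (mod 35)
12^12 ≡ 1 (mod 35) ✓
Hence ord(12) = 12.

12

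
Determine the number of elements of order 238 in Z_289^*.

φ(289) = φ(17^2) = 17·(17−1) = 272 = 2^4 · 17.
Since (Z/289Z)^× is cyclic of order 272, the number of elements of order d is φ(d) when d | 272 and 0 otherwise.
Since 238 ∤ 272, the count is 0.

0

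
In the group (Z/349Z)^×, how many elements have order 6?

2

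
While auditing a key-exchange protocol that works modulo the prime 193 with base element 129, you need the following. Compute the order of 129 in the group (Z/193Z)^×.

16

Since 129 ∈ (Z/193Z)^×, its order divides φ(193) = 193 − 1 = 192 = 2^6 · 3.
Divisors of 192: 1, 2, 3, 4, 6, 8, 12, 16, 24, 32, 48, 64, 96, 192.
Test each divisor d:
129^1 ≡ 129
129^2 ≡ 43
129^3 ≡ 143
129^4 ≡ 112
129^6 ≡ 184
129^8 ≡ 192
129^12 ≡ 81
129^16 ≡ 1
Therefore the multiplicative order of 129 modulo 193 is 16.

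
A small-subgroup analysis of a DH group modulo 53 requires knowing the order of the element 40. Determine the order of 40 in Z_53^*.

26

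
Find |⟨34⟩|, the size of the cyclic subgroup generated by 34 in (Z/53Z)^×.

52

By Lagrange's theorem, ord_53(34) divides φ(53) = 53 − 1 = 52 = 2^2 · 13.
Divisors of 52: 1, 2, 4, 13, 26, 52.
Compute 34^d (mod 53) for the divisors d until we hit 1:
34^1 ≡ 34 (mod 53)
34^2 ≡ 43 (mod 53)
34^4 ≡ 47 (mod 53)
34^13 ≡ 23 (mod 53)
34^26 ≡ 52 (mod 53)
34^52 ≡ 1 (mod 53) ✓
So ord_53(34) = 52.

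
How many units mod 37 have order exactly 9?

φ(37) = 37 − 1 = 36 = 2^2 · 3^2.
(Z/37Z)^× is cyclic (|G| = 36); a cyclic group of order m has exactly φ(d) elements of each order d | m, and none otherwise.
9 = 3^2 divides 36, and φ(9) = 6.

6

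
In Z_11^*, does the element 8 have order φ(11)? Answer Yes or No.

φ(11) = 11 − 1 = 10 = 2 · 5.
Test 8^(10/q) mod 11 for each prime factor q of 10:
8^5 ≡ 10 (mod 11)  [q = 2: ≢ 1 ✓]
8^2 ≡ 9 (mod 11)  [q = 5: ≢ 1 ✓]
None equal 1, so ord_11(8) = 10: 8 is a primitive root.

Yes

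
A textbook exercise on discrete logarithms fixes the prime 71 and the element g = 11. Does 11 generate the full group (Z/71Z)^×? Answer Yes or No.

Yes

φ(71) = 71 − 1 = 70 = 2 · 5 · 7.
An element g generates (Z/71Z)^× iff g^(70/q) ≢ 1 (mod 71) for each prime q ∈ {2, 5, 7}.
11^35 ≡ 70 (mod 71)  [q = 2: ≢ 1 ✓]
11^14 ≡ 54 (mod 71)  [q = 5: ≢ 1 ✓]
11^10 ≡ 32 (mod 71)  [q = 7: ≢ 1 ✓]
None equal 1, so ord_71(11) = 70: 11 is a primitive root.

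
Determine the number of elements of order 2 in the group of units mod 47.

φ(47) = 47 − 1 = 46 = 2 · 23.
(Z/47Z)^× is cyclic (|G| = 46); a cyclic group of order m has exactly φ(d) elements of each order d | m, and none otherwise.
2 | 46, and φ(2) = 2 − 1 = 1.

1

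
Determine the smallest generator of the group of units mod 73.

5

φ(73) = 73 − 1 = 72 = 2^3 · 3^2.
Test candidates g = 2, 3, … against the prime factors q ∈ {2, 3} of φ(73): g is a generator iff g^(72/q) ≢ 1 for every such q.
g = 2: 2^36 ≡ 1 — hits 1, so not a primitive root.
g = 3: 3^36 ≡ 1 — hits 1, so not a primitive root.
g = 4: 4^36 ≡ 1 — hits 1, so not a primitive root.
g = 5: 5^36 ≡ 72; 5^24 ≡ 8 — none is 1, so 5 is a primitive root.
Hence the least primitive root of 73 is 5.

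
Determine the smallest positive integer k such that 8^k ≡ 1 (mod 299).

44

ord(8) | φ(299) = φ(13·23) = (13−1)·(23−1) = 12·22 = 264 = 2^3 · 3 · 11.
Divisors of 264: 1, 2, 3, 4, 6, 8, 11, 12, 22, 24, 33, 44, 66, 88, 132, 264.
Evaluate successive powers at the divisors of 264:
8^1 ≡ 8 (mod 299)
8^2 ≡ 64 (mod 299)
8^3 ≡ 213 (mod 299)
8^4 ≡ 209 (mod 299)
8^6 ≡ 220 (mod 299)
8^8 ≡ 27 (mod 299)
8^11 ≡ 70 (mod 299)
8^12 ≡ 261 (mod 299)
8^22 ≡ 116 (mod 299)
8^24 ≡ 248 (mod 299)
8^33 ≡ 47 (mod 299)
8^44 ≡ 1 (mod 299) ✓
Therefore the multiplicative order of 8 modulo 299 is 44.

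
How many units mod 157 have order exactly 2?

1

φ(157) = 157 − 1 = 156 = 2^2 · 3 · 13.
In a cyclic group of order 156, there are φ(d) elements of order d for each divisor d of 156, and zero for non-divisors.
2 | 156, and φ(2) = 2 − 1 = 1.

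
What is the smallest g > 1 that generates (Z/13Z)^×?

φ(13) = 13 − 1 = 12 = 2^2 · 3.
Test candidates g = 2, 3, … against the prime factors q ∈ {2, 3} of φ(13): g is a generator iff g^(12/q) ≢ 1 for every such q.
g = 2: 2^6 ≡ 12; 2^4 ≡ 3 — none is 1, so 2 is a primitive root.
So 2 is the smallest generator of (Z/13Z)^×.

2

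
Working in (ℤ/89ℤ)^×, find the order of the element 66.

The order of 66 must divide φ(89) = 89 − 1 = 88 = 2^3 · 11.
Divisors of 88: 1, 2, 4, 8, 11, 22, 44, 88.
Test each divisor d:
66^1 ≡ 66
66^2 ≡ 84
66^4 ≡ 25
66^8 ≡ 2
66^11 ≡ 52
66^22 ≡ 34
66^44 ≡ 88
66^88 ≡ 1
The smallest such exponent is 88, so the order of 66 is 88.

88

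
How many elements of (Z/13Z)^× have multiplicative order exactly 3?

φ(13) = 13 − 1 = 12 = 2^2 · 3.
(Z/13Z)^× is cyclic (|G| = 12); a cyclic group of order m has exactly φ(d) elements of each order d | m, and none otherwise.
3 | 12, and φ(3) = 3 − 1 = 2.

2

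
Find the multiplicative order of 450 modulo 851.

44

Since 450 ∈ (Z/851Z)^×, its order divides φ(851) = φ(23·37) = (23−1)·(37−1) = 22·36 = 792 = 2^3 · 3^2 · 11.
Divisors of 792: 1, 2, 3, 4, 6, 8, 9, 11, 12, 18, 22, 24, 33, 36, 44, 66, 72, 88, 99, 132, 198, 264, 396, 792.
Compute 450^d (mod 851) for the divisors d until we hit 1:
450^1 ≡ 450 (mod 851)
450^2 ≡ 813 (mod 851)
450^3 ≡ 771 (mod 851)
450^4 ≡ 593 (mod 851)
450^6 ≡ 443 (mod 851)
450^8 ≡ 186 (mod 851)
450^9 ≡ 302 (mod 851)
450^11 ≡ 438 (mod 851)
450^12 ≡ 519 (mod 851)
450^18 ≡ 147 (mod 851)
450^22 ≡ 369 (mod 851)
450^24 ≡ 445 (mod 851)
450^33 ≡ 783 (mod 851)
450^36 ≡ 334 (mod 851)
450^44 ≡ 1 (mod 851) ✓
Therefore the multiplicative order of 450 modulo 851 is 44.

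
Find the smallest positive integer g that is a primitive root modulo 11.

2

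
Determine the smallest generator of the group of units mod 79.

3

φ(79) = 79 − 1 = 78 = 2 · 3 · 13.
g is a primitive root iff g^(78/q) ≢ 1 (mod 79) for each prime q ∈ {2, 3, 13}.
g = 2: 2^39 ≡ 1 — hits 1, so not a primitive root.
g = 3: 3^39 ≡ 78; 3^26 ≡ 23; 3^6 ≡ 18 — none is 1, so 3 is a primitive root.
Hence the least primitive root of 79 is 3.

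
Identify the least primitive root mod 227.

φ(227) = 227 − 1 = 226 = 2 · 113.
Test candidates g = 2, 3, … against the prime factors q ∈ {2, 113} of φ(227): g is a generator iff g^(226/q) ≢ 1 for every such q.
g = 2: 2^113 ≡ 226; 2^2 ≡ 4 — none is 1, so 2 is a primitive root.
The smallest primitive root modulo 227 is 2.

2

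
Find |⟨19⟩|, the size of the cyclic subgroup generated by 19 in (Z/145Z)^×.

28

The order of 19 must divide φ(145) = φ(5·29) = (5−1)·(29−1) = 4·28 = 112 = 2^4 · 7.
Divisors of 112: 1, 2, 4, 7, 8, 14, 16, 28, 56, 112.
Test each divisor d:
19^1 ≡ 19
19^2 ≡ 71
19^4 ≡ 111
19^7 ≡ 99
19^8 ≡ 141
19^14 ≡ 86
19^16 ≡ 16
19^28 ≡ 1
So ord_145(19) = 28.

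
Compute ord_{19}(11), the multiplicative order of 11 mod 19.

3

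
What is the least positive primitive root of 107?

2

φ(107) = 107 − 1 = 106 = 2 · 53.
Test candidates g = 2, 3, … against the prime factors q ∈ {2, 53} of φ(107): g is a generator iff g^(106/q) ≢ 1 for every such q.
g = 2: 2^53 ≡ 106; 2^2 ≡ 4 — none is 1, so 2 is a primitive root.
Hence the least primitive root of 107 is 2.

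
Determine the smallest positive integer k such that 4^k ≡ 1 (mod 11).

By Lagrange's theorem, ord_11(4) divides φ(11) = 11 − 1 = 10 = 2 · 5.
Divisors of 10: 1, 2, 5, 10.
Check 4^d mod 11 for each divisor in increasing order:
4^1 ≡ 4 (mod 11)
4^2 ≡ 5 (mod 11)
4^5 ≡ 1 (mod 11) ✓
Hence ord(4) = 5.

5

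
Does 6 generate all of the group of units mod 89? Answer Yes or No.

Yes

φ(89) = 89 − 1 = 88 = 2^3 · 11.
It suffices to check that the order of 6 is not a proper divisor of 88: compute 6^(88/q) for q ∈ {2, 11}.
6^44 ≡ 88 (mod 89)  [q = 2: ≢ 1 ✓]
6^8 ≡ 8 (mod 89)  [q = 11: ≢ 1 ✓]
Every test exponent gives a nontrivial residue, hence 6 generates the full group.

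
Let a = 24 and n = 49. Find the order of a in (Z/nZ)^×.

ord(24) | φ(49) = φ(7^2) = 7·(7−1) = 42 = 2 · 3 · 7.
Divisors of 42: 1, 2, 3, 6, 7, 14, 21, 42.
Compute 24^d (mod 49) for the divisors d until we hit 1:
24^1 ≡ 24 (mod 49)
24^2 ≡ 37 (mod 49)
24^3 ≡ 6 (mod 49)
24^6 ≡ 36 (mod 49)
24^7 ≡ 31 (mod 49)
24^14 ≡ 30 (mod 49)
24^21 ≡ 48 (mod 49)
24^42 ≡ 1 (mod 49) ✓
Hence ord(24) = 42.

42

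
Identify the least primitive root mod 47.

φ(47) = 47 − 1 = 46 = 2 · 23.
g is a primitive root iff g^(46/q) ≢ 1 (mod 47) for each prime q ∈ {2, 23}.
g = 2: 2^23 ≡ 1 — hits 1, so not a primitive root.
g = 3: 3^23 ≡ 1 — hits 1, so not a primitive root.
g = 4: 4^23 ≡ 1 — hits 1, so not a primitive root.
g = 5: 5^23 ≡ 46; 5^2 ≡ 25 — none is 1, so 5 is a primitive root.
So 5 is the smallest generator of (Z/47Z)^×.

5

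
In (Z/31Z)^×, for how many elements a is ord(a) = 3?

2

φ(31) = 31 − 1 = 30 = 2 · 3 · 5.
Since (Z/31Z)^× is cyclic of order 30, the number of elements of order d is φ(d) when d | 30 and 0 otherwise.
3 | 30, and φ(3) = 3 − 1 = 2.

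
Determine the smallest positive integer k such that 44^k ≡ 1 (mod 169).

The order of 44 must divide φ(169) = φ(13^2) = 13·(13−1) = 156 = 2^2 · 3 · 13.
Divisors of 156: 1, 2, 3, 4, 6, 12, 13, 26, 39, 52, 78, 156.
Evaluate successive powers at the divisors of 156:
44^1 ≡ 44
44^2 ≡ 77
44^3 ≡ 8
44^4 ≡ 14
44^6 ≡ 64
44^12 ≡ 40
44^13 ≡ 70
44^26 ≡ 168
44^39 ≡ 99
44^52 ≡ 1
So ord_169(44) = 52.

52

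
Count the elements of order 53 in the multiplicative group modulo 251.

φ(251) = 251 − 1 = 250 = 2 · 5^3.
(Z/251Z)^× is cyclic (|G| = 250); a cyclic group of order m has exactly φ(d) elements of each order d | m, and none otherwise.
Here 250 is not a multiple of 53, so there are no elements of order 53.

0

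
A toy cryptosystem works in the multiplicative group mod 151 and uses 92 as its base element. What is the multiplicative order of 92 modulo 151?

10

The order of 92 must divide φ(151) = 151 − 1 = 150 = 2 · 3 · 5^2.
Divisors of 150: 1, 2, 3, 5, 6, 10, 15, 25, 30, 50, 75, 150.
Evaluate successive powers at the divisors of 150:
92^1 ≡ 92 (mod 151)
92^2 ≡ 8 (mod 151)
92^3 ≡ 132 (mod 151)
92^5 ≡ 150 (mod 151)
92^6 ≡ 59 (mod 151)
92^10 ≡ 1 (mod 151) ✓
Therefore the multiplicative order of 92 modulo 151 is 10.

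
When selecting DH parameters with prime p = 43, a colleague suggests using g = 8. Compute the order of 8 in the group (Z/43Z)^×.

By Lagrange's theorem, ord_43(8) divides φ(43) = 43 − 1 = 42 = 2 · 3 · 7.
Divisors of 42: 1, 2, 3, 6, 7, 14, 21, 42.
Compute 8^d (mod 43) for the divisors d until we hit 1:
8^1 ≡ 8 (mod 43)
8^2 ≡ 21 (mod 43)
8^3 ≡ 39 (mod 43)
8^6 ≡ 16 (mod 43)
8^7 ≡ 42 (mod 43)
8^14 ≡ 1 (mod 43) ✓
Therefore the multiplicative order of 8 modulo 43 is 14.

14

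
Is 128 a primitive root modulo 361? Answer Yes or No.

φ(361) = φ(19^2) = 19·(19−1) = 342 = 2 · 3^2 · 19.
Test 128^(342/q) mod 361 for each prime factor q of 342:
128^171 ≡ 360 (mod 361)  [q = 2: ≢ 1 ✓]
128^114 ≡ 292 (mod 361)  [q = 3: ≢ 1 ✓]
128^18 ≡ 39 (mod 361)  [q = 19: ≢ 1 ✓]
All checks pass, so 128 has order 342 and is a primitive root modulo 361.

Yes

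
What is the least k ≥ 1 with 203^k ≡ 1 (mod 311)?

310

The order of 203 must divide φ(311) = 311 − 1 = 310 = 2 · 5 · 31.
Divisors of 310: 1, 2, 5, 10, 31, 62, 155, 310.
Check 203^d mod 311 for each divisor in increasing order:
203^1 ≡ 203
203^2 ≡ 157
203^5 ≡ 68
203^10 ≡ 270
203^31 ≡ 305
203^62 ≡ 36
203^155 ≡ 310
203^310 ≡ 1
The smallest such exponent is 310, so the order of 203 is 310.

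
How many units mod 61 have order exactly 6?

φ(61) = 61 − 1 = 60 = 2^2 · 3 · 5.
In a cyclic group of order 60, there are φ(d) elements of order d for each divisor d of 60, and zero for non-divisors.
6 = 2 · 3 divides 60, and φ(6) = 2.

2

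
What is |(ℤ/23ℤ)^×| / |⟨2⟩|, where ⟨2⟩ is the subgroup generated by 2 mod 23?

Since 2 ∈ (Z/23Z)^×, its order divides φ(23) = 23 − 1 = 22 = 2 · 11.
Divisors of 22: 1, 2, 11, 22.
Compute 2^d (mod 23) for the divisors d until we hit 1:
2^1 ≡ 2 (mod 23)
2^2 ≡ 4 (mod 23)
2^11 ≡ 1 (mod 23) ✓
The order of 2 is 11, so the subgroup it generates has 11 elements.
Index = |(Z/23Z)^×| / |⟨2⟩| = 22 / 11 = 2.

2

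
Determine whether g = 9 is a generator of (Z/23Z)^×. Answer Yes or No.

No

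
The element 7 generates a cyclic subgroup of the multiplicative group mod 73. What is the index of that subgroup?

3

The order of 7 must divide φ(73) = 73 − 1 = 72 = 2^3 · 3^2.
Divisors of 72: 1, 2, 3, 4, 6, 8, 9, 12, 18, 24, 36, 72.
Test each divisor d:
7^1 ≡ 7
7^2 ≡ 49
7^3 ≡ 51
7^4 ≡ 65
7^6 ≡ 46
7^8 ≡ 64
7^9 ≡ 10
7^12 ≡ 72
7^18 ≡ 27
7^24 ≡ 1
So ord_73(7) = 24, hence |⟨7⟩| = 24.
Index = |(Z/73Z)^×| / |⟨7⟩| = 72 / 24 = 3.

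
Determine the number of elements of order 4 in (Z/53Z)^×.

2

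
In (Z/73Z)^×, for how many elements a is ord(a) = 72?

24

φ(73) = 73 − 1 = 72 = 2^3 · 3^2.
(Z/73Z)^× is cyclic (|G| = 72); a cyclic group of order m has exactly φ(d) elements of each order d | m, and none otherwise.
72 = 2^3 · 3^2 divides 72, and φ(72) = 24.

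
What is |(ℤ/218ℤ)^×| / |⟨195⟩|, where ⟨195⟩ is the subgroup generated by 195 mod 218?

3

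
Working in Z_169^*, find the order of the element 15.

156

The order of 15 must divide φ(169) = φ(13^2) = 13·(13−1) = 156 = 2^2 · 3 · 13.
Divisors of 156: 1, 2, 3, 4, 6, 12, 13, 26, 39, 52, 78, 156.
Compute 15^d (mod 169) for the divisors d until we hit 1:
15^1 ≡ 15
15^2 ≡ 56
15^3 ≡ 164
15^4 ≡ 94
15^6 ≡ 25
15^12 ≡ 118
15^13 ≡ 80
15^26 ≡ 147
15^39 ≡ 99
15^52 ≡ 146
15^78 ≡ 168
15^156 ≡ 1
Therefore the multiplicative order of 15 modulo 169 is 156.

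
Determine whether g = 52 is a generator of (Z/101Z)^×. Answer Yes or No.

No

φ(101) = 101 − 1 = 100 = 2^2 · 5^2.
It suffices to check that the order of 52 is not a proper divisor of 100: compute 52^(100/q) for q ∈ {2, 5}.
52^50 ≡ 1 (mod 101)  [q = 2: ≡ 1 ✗]
52^20 ≡ 87 (mod 101)  [q = 5: ≢ 1 ✓]
Since 52^50 ≡ 1, the order of 52 divides 50 < 100, so 52 is not a primitive root.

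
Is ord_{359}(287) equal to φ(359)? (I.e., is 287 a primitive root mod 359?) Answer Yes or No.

Yes

φ(359) = 359 − 1 = 358 = 2 · 179.
Test 287^(358/q) mod 359 for each prime factor q of 358:
287^179 ≡ 358 (mod 359)  [q = 2: ≢ 1 ✓]
287^2 ≡ 158 (mod 359)  [q = 179: ≢ 1 ✓]
None equal 1, so ord_359(287) = 358: 287 is a primitive root.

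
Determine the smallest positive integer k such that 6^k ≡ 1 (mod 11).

ord(6) | φ(11) = 11 − 1 = 10 = 2 · 5.
Divisors of 10: 1, 2, 5, 10.
Evaluate successive powers at the divisors of 10:
6^1 ≡ 6 (mod 11)
6^2 ≡ 3 (mod 11)
6^5 ≡ 10 (mod 11)
6^10 ≡ 1 (mod 11) ✓
Hence ord(6) = 10.

10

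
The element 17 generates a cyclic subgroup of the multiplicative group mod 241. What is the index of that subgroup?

3

ord(17) | φ(241) = 241 − 1 = 240 = 2^4 · 3 · 5.
Divisors of 240: 1, 2, 3, 4, 5, 6, 8, 10, 12, 15, 16, 20, 24, 30, 40, 48, 60, 80, 120, 240.
Test each divisor d:
17^1 ≡ 17 (mod 241)
17^2 ≡ 48 (mod 241)
17^3 ≡ 93 (mod 241)
17^4 ≡ 135 (mod 241)
17^5 ≡ 126 (mod 241)
17^6 ≡ 214 (mod 241)
17^8 ≡ 150 (mod 241)
17^10 ≡ 211 (mod 241)
17^12 ≡ 6 (mod 241)
17^15 ≡ 76 (mod 241)
17^16 ≡ 87 (mod 241)
17^20 ≡ 177 (mod 241)
17^24 ≡ 36 (mod 241)
17^30 ≡ 233 (mod 241)
17^40 ≡ 240 (mod 241)
17^48 ≡ 91 (mod 241)
17^60 ≡ 64 (mod 241)
17^80 ≡ 1 (mod 241) ✓
The order of 17 is 80, so the subgroup it generates has 80 elements.
[(Z/241Z)^× : ⟨17⟩] = 240/80 = 3.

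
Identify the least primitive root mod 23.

5

φ(23) = 23 − 1 = 22 = 2 · 11.
Test candidates g = 2, 3, … against the prime factors q ∈ {2, 11} of φ(23): g is a generator iff g^(22/q) ≢ 1 for every such q.
g = 2: 2^11 ≡ 1 — hits 1, so not a primitive root.
g = 3: 3^11 ≡ 1 — hits 1, so not a primitive root.
g = 4: 4^11 ≡ 1 — hits 1, so not a primitive root.
g = 5: 5^11 ≡ 22; 5^2 ≡ 2 — none is 1, so 5 is a primitive root.
Hence the least primitive root of 23 is 5.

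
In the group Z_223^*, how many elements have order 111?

φ(223) = 223 − 1 = 222 = 2 · 3 · 37.
In a cyclic group of order 222, there are φ(d) elements of order d for each divisor d of 222, and zero for non-divisors.
111 = 3 · 37 divides 222, and φ(111) = 72.

72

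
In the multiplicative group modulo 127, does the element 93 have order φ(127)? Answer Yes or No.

φ(127) = 127 − 1 = 126 = 2 · 3^2 · 7.
93 is a primitive root mod 127 iff 93^(φ(127)/q) ≢ 1 for every prime q | φ(127), i.e. q ∈ {2, 3, 7}.
93^63 ≡ 126 (mod 127)  [q = 2: ≢ 1 ✓]
93^42 ≡ 19 (mod 127)  [q = 3: ≢ 1 ✓]
93^18 ≡ 8 (mod 127)  [q = 7: ≢ 1 ✓]
Every test exponent gives a nontrivial residue, hence 93 generates the full group.

Yes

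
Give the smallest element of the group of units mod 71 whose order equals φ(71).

7

φ(71) = 71 − 1 = 70 = 2 · 5 · 7.
g is a primitive root iff g^(70/q) ≢ 1 (mod 71) for each prime q ∈ {2, 5, 7}.
g = 2: 2^35 ≡ 1 — hits 1, so not a primitive root.
g = 3: 3^35 ≡ 1 — hits 1, so not a primitive root.
g = 4: 4^35 ≡ 1 — hits 1, so not a primitive root.
g = 5: 5^35 ≡ 1 — hits 1, so not a primitive root.
g = 6: 6^35 ≡ 1 — hits 1, so not a primitive root.
g = 7: 7^35 ≡ 70; 7^14 ≡ 54; 7^10 ≡ 45 — none is 1, so 7 is a primitive root.
So 7 is the smallest generator of (Z/71Z)^×.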